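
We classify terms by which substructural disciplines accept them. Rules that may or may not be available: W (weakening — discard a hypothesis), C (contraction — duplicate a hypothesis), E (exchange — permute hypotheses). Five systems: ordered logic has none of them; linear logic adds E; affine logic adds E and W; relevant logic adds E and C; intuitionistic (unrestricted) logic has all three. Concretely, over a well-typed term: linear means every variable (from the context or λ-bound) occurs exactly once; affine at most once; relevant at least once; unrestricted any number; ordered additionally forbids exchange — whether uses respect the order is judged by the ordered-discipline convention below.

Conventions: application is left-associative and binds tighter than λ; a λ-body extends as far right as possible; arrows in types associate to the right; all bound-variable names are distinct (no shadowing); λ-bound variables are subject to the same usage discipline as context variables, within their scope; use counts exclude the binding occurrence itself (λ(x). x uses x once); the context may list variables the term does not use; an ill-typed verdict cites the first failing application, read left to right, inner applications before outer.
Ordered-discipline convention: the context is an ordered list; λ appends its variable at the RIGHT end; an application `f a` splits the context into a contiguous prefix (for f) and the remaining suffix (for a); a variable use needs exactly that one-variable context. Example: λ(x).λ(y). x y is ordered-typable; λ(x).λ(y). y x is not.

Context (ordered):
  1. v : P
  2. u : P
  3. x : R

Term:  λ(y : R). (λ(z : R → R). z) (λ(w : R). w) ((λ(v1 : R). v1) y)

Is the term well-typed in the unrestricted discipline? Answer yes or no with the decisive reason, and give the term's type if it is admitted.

yes — typability at R → R is all that's needed; term : R → R
usage: v: 0; u: 0; x: 0; y (λ-bound): 1; z (λ-bound): 1; w (λ-bound): 1; v1 (λ-bound): 1
left-to-right use order: z, w, v1, y
typing: well-typed — term : R → R
summary: ordered ✗, linear ✗, affine ✓, relevant ✗, unrestricted ✓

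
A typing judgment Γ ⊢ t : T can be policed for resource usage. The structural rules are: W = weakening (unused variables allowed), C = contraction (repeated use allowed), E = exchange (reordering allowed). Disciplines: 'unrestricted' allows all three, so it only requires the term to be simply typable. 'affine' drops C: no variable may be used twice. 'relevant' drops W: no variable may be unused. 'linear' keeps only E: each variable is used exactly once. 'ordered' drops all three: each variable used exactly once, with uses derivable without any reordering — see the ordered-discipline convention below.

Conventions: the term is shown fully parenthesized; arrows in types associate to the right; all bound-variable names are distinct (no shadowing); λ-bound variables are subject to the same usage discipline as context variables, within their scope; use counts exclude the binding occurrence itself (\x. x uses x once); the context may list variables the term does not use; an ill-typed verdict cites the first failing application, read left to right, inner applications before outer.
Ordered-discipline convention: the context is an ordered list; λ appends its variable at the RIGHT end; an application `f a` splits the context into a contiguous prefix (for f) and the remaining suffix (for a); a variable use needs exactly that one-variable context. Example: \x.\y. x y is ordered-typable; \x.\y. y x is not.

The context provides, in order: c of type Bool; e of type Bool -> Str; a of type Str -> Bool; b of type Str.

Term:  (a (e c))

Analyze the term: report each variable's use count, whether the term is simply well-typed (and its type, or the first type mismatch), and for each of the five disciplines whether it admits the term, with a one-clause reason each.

variable uses: c: 1×; e: 1×; a: 1×; b: 0×
uses in reading order: a, e, c
typing: ✓ — Bool
ordered: ✗, b left unused
linear: ✗, b left unused
affine: ✓, c, e, a, b: no repeats, contraction unneeded
relevant: ✗, b left unused
unrestricted: ✓, type-checks (Bool) and nothing is barred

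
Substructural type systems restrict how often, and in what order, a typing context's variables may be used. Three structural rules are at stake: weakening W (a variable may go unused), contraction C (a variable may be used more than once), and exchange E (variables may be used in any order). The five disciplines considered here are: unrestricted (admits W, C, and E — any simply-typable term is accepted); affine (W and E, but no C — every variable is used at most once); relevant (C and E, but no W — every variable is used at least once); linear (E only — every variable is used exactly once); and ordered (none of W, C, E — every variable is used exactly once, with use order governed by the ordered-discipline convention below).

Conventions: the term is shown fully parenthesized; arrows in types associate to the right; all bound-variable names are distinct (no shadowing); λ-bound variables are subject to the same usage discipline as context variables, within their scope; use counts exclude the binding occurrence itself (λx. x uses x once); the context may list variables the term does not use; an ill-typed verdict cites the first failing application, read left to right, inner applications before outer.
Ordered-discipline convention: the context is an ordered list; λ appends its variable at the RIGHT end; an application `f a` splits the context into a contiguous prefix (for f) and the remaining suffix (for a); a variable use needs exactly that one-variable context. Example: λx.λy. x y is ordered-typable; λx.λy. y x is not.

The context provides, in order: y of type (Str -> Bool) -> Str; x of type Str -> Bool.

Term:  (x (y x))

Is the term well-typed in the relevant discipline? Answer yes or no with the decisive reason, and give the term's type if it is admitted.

yes — at least one use each (y, x); term : Bool
variable uses: y ×1, x ×2
left-to-right use order: x, y, x
typing: well-typed — term : Bool
summary: ordered ✗ · linear ✗ · affine ✗ · relevant ✓ · unrestricted ✓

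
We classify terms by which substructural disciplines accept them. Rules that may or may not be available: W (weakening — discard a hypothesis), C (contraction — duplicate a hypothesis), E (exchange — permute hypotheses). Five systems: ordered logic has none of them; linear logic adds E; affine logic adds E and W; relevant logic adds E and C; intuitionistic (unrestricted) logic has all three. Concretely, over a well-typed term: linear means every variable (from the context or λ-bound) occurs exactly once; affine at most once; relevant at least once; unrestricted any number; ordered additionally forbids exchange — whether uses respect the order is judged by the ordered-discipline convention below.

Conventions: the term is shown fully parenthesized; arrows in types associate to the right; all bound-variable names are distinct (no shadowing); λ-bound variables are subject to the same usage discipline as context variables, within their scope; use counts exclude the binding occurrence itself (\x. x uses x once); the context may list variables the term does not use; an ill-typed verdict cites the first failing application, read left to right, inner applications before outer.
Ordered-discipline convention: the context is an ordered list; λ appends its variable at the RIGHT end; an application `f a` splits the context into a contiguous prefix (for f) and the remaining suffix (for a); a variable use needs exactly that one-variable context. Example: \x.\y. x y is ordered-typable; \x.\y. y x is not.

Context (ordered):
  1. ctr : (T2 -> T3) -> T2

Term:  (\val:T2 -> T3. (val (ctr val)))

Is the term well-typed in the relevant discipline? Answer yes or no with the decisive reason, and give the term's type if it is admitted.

yes — at least one use each (ctr, val); term : (T2 -> T3) -> T3
usage: ctr: 1; val (λ-bound): 2
left-to-right use order: val, ctr, val
typing: well-typed — term : (T2 -> T3) -> T3
summary: ordered ✗, linear ✗, affine ✗, relevant ✓, unrestricted ✓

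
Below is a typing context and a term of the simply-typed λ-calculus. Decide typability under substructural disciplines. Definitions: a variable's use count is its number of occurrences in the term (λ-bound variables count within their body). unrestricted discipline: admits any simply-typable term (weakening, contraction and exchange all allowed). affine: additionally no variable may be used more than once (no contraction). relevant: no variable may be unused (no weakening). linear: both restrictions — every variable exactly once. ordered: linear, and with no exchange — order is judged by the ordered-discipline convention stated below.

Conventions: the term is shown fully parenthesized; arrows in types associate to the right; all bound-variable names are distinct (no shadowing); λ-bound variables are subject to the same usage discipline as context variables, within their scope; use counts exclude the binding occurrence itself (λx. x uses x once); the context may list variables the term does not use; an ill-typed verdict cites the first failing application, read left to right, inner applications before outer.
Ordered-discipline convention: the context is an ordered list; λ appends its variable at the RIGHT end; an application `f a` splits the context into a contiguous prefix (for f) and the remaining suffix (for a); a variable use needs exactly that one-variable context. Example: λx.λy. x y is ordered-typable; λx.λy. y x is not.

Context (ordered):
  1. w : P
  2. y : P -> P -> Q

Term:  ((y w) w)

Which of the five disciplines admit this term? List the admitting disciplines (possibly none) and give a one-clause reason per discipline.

accepted by: relevant, unrestricted
use counts: w: 2×; y: 1×
left-to-right use order: y, w, w
typing: well-typed — term : Q
ordered ✗ (uses contraction: w ×2)
linear ✗ (uses contraction: w ×2)
affine ✗ (uses contraction: w ×2)
relevant ✓ (at least one use each (w, y))
unrestricted ✓ (typability at Q is all that's needed)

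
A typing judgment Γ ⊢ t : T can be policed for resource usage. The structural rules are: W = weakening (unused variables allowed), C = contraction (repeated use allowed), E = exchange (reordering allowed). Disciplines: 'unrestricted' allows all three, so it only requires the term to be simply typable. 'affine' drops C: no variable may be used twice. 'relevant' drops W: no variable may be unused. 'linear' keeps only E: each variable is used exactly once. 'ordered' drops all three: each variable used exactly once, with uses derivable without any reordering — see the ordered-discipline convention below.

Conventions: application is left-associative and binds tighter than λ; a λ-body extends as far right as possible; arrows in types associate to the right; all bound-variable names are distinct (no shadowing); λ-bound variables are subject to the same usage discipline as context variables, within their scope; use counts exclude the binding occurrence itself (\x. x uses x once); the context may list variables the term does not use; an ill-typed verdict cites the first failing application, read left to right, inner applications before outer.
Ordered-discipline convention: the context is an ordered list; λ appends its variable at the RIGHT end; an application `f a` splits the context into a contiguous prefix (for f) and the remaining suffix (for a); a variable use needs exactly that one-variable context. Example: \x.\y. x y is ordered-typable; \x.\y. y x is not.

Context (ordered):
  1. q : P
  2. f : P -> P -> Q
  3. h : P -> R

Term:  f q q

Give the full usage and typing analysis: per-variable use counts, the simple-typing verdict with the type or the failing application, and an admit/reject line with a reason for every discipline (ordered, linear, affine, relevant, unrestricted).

variable uses: q ×2; f ×1; h ×0
left-to-right use order: f, q, q
typing: well-typed at Q
ordered: ✗ — q ×2 used more than once (contraction); unused: h — weakening required
linear: ✗ — q ×2 used more than once (contraction); unused: h — weakening required
affine: ✗ — q ×2 used more than once (contraction)
relevant: ✗ — unused: h — weakening required
unrestricted: ✓ — simply typable at Q; W, C, E all held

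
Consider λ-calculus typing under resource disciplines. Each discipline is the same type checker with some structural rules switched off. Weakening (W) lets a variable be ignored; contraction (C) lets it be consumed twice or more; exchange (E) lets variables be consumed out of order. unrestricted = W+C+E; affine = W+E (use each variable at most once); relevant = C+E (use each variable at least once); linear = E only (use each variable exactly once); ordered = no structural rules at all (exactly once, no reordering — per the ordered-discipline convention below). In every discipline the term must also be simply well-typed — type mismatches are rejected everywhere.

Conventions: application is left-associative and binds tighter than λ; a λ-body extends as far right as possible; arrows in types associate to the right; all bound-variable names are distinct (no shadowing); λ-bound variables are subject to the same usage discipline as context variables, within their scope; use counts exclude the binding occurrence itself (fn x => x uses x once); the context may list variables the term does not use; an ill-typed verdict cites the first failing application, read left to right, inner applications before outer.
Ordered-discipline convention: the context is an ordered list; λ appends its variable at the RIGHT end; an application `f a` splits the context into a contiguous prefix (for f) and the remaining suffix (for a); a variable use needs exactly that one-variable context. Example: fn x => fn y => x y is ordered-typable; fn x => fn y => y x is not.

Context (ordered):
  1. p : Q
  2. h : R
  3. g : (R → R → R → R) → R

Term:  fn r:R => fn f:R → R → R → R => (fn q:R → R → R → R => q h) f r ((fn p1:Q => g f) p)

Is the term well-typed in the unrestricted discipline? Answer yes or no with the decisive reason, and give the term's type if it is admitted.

yes — typability at R → (R → R → R → R) → R is all that's needed; term : R → (R → R → R → R) → R
use counts: p ×1, h ×1, g ×1, r (bound) ×1, f (bound) ×2, q (bound) ×1, p1 (bound) ×0
uses in reading order: q, h, f, r, g, f, p
typing: the term checks, with type R → (R → R → R → R) → R
per-discipline verdicts: ordered ✗ | linear ✗ | affine ✗ | relevant ✗ | unrestricted ✓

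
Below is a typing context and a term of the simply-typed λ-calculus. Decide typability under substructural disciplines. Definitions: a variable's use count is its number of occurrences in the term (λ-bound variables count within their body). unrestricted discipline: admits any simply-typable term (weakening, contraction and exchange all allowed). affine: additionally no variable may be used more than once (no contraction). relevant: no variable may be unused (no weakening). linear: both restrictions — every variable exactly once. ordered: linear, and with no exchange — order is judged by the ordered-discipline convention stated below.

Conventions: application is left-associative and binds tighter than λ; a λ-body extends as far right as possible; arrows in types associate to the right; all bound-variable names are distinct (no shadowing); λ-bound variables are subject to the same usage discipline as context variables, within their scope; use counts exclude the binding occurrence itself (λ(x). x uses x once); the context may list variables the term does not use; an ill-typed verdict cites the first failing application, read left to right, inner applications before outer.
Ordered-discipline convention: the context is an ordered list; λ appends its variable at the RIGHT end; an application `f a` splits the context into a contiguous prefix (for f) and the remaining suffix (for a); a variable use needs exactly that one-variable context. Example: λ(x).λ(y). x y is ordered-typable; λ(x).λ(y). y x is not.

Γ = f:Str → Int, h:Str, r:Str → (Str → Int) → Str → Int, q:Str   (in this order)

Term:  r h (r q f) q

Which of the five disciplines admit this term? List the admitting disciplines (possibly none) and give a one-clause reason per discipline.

admitted by: relevant, unrestricted
counts: f ×1; h ×1; r ×2; q ×2
order of uses: r, h, r, q, f, q
typing: ✓ — Int
ordered: ✗, repeated use of r ×2, q ×2
linear: ✗, repeated use of r ×2, q ×2
affine: ✗, repeated use of r ×2, q ×2
relevant: ✓, at least one use each (f, h, r, q)
unrestricted: ✓, simply typable at Int; W, C, E all held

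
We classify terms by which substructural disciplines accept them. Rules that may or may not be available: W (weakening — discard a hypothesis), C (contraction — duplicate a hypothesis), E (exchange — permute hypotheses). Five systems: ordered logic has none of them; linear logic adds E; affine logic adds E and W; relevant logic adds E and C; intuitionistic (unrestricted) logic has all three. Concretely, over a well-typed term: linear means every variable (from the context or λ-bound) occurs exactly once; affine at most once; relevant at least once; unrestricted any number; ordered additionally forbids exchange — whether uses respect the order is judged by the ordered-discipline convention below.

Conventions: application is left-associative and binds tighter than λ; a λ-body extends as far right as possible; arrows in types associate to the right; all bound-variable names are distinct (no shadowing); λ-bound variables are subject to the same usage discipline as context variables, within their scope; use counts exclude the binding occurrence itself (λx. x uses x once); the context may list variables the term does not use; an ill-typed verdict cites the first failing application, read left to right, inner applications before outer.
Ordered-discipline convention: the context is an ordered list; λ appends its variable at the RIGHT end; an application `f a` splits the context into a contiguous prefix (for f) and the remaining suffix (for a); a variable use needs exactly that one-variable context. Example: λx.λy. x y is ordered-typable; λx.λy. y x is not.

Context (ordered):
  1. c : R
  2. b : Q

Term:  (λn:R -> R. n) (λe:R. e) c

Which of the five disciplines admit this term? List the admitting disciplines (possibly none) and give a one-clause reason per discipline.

admitted in: affine, unrestricted
use counts: c: 1×, b: 0×, n [bound]: 1×, e [bound]: 1×
order of uses: n, e, c
typing: well-typed — term : R
ordered ✗ (unused: b — weakening required)
linear ✗ (unused: b — weakening required)
affine ✓ (no duplicate uses among c, b, n, e)
relevant ✗ (unused: b — weakening required)
unrestricted ✓ (type-checks (R) and nothing is barred)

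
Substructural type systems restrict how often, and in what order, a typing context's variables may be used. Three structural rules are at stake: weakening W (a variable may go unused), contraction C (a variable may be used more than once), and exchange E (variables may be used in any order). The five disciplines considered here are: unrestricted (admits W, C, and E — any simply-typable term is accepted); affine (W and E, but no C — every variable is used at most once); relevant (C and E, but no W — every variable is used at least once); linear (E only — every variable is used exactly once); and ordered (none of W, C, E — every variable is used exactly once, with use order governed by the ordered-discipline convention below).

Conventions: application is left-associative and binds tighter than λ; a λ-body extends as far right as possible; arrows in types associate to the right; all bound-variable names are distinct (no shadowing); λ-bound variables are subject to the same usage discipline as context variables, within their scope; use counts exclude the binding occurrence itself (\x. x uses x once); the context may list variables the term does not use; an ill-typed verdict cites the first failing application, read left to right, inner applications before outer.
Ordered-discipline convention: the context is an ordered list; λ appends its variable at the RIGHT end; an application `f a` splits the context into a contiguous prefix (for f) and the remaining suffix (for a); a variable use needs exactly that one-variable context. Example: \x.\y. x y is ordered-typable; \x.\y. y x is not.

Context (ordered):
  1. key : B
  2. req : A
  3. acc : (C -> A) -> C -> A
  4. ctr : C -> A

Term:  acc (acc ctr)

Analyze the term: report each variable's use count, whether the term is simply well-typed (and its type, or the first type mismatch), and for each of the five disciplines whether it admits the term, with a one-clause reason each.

variable uses: key: 0, req: 0, acc: 2, ctr: 1
use order (left to right): acc, acc, ctr
typing: well-typed — term : C -> A
ordered: ✗ — uses contraction: acc ×2; key, req never used (weakening)
linear: ✗ — uses contraction: acc ×2; key, req never used (weakening)
affine: ✗ — uses contraction: acc ×2
relevant: ✗ — key, req never used (weakening)
unrestricted: ✓ — simply typable at C -> A; W, C, E all held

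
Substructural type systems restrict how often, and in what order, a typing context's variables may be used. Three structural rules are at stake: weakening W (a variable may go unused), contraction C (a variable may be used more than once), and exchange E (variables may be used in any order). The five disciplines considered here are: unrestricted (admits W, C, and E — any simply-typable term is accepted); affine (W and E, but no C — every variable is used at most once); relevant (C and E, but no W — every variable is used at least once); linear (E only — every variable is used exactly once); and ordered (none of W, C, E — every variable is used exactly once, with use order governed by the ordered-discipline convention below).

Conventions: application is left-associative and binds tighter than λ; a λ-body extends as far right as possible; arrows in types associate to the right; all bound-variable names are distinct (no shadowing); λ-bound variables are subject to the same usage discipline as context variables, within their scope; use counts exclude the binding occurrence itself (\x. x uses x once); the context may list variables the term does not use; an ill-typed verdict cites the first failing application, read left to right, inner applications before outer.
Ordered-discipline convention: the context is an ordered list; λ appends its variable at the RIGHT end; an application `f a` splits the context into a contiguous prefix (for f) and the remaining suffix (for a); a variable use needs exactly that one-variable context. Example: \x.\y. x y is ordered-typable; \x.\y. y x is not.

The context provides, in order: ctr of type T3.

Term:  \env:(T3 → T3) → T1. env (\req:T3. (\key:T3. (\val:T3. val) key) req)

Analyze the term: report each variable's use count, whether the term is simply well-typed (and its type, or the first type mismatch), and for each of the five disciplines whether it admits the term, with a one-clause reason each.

usage: ctr=0; env (bound)=1; req (bound)=1; key (bound)=1; val (bound)=1
order of uses: env, val, key, req
typing: well-typed at ((T3 → T3) → T1) → T1
ordered: ✗ — needs weakening: ctr unused
linear: ✗ — needs weakening: ctr unused
affine: ✓ — no duplicate uses among ctr, env, req, key, val
relevant: ✗ — needs weakening: ctr unused
unrestricted: ✓ — simply typable at ((T3 → T3) → T1) → T1; W, C, E all held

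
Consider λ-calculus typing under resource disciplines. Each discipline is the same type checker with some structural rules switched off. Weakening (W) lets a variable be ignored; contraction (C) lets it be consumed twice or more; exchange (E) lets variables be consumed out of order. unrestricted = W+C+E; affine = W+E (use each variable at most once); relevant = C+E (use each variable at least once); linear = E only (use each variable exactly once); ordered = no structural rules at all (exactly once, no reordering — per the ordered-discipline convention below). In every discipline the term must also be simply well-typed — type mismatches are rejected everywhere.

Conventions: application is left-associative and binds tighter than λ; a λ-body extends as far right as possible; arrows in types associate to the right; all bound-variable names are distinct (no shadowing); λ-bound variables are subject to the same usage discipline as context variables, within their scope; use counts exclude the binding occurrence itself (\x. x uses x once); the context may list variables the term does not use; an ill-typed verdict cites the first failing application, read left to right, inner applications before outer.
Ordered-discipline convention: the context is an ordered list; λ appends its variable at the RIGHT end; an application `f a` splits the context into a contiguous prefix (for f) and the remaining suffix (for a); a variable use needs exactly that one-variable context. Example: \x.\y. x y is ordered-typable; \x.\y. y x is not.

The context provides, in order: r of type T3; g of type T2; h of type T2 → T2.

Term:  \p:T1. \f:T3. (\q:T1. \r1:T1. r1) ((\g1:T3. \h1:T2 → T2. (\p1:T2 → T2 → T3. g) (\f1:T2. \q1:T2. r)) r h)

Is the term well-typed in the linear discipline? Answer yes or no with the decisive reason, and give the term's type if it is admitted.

no — not simply typable
variable uses: r: 2×; g: 1×; h: 1×; p (bound): 0×; f (bound): 0×; q (bound): 0×; r1 (bound): 1×; g1 (bound): 0×; h1 (bound): 0×; p1 (bound): 0×; f1 (bound): 0×; q1 (bound): 0×
uses in reading order: r1, g, r, r, h
typing: ill-typed: argument of type T2 where T1 is required
summary: ordered ✗; linear ✗; affine ✗; relevant ✗; unrestricted ✗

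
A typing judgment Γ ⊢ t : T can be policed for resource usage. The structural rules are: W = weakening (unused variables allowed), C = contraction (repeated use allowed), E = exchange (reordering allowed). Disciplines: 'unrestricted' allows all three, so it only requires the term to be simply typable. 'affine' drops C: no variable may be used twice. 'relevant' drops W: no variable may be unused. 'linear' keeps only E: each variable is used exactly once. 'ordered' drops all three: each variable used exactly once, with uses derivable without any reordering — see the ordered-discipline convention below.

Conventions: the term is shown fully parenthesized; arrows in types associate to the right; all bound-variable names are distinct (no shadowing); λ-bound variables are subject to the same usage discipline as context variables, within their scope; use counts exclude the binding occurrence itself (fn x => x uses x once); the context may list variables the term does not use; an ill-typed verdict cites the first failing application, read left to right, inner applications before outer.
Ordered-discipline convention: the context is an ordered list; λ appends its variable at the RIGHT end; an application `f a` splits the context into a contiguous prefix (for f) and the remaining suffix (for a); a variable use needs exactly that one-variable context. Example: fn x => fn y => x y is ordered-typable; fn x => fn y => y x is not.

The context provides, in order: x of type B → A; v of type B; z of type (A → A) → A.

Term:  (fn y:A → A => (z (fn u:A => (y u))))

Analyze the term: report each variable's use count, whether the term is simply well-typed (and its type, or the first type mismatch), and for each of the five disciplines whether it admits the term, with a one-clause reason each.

use counts: x: 0×, v: 0×, z: 1×, y (bound): 1×, u (bound): 1×
uses in reading order: z, y, u
typing: the term checks, with type (A → A) → A
ordered: ✗ — x, v left unused
linear: ✗ — x, v left unused
affine: ✓ — x, v, z, y, u: no repeats, contraction unneeded
relevant: ✗ — x, v left unused
unrestricted: ✓ — type-checks ((A → A) → A) and nothing is barred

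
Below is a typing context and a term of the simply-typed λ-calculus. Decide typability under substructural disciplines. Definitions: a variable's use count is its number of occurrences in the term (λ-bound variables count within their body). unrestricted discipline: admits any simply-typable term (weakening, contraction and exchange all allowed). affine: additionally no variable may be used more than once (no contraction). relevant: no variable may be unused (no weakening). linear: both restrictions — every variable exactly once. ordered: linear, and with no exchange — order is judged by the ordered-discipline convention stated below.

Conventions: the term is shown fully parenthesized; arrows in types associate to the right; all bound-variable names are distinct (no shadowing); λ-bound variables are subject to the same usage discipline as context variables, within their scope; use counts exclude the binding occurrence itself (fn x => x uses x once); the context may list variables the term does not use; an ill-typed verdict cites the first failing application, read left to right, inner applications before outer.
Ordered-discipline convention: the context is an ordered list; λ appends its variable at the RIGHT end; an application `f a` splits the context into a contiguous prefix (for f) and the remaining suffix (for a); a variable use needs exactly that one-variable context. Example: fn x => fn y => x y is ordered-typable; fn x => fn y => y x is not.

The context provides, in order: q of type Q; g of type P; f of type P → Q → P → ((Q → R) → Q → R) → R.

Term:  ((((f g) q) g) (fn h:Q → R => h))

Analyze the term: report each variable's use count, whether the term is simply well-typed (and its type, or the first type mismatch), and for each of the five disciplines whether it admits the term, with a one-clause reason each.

use counts: q ×1; g ×2; f ×1; h [bound] ×1
uses in reading order: f, g, q, g, h
typing: well-typed — term : R
ordered ✗ (needs contraction — g ×2)
linear ✗ (needs contraction — g ×2)
affine ✗ (needs contraction — g ×2)
relevant ✓ (every one of q, g, f, h appears)
unrestricted ✓ (well-typed at R; no restrictions here)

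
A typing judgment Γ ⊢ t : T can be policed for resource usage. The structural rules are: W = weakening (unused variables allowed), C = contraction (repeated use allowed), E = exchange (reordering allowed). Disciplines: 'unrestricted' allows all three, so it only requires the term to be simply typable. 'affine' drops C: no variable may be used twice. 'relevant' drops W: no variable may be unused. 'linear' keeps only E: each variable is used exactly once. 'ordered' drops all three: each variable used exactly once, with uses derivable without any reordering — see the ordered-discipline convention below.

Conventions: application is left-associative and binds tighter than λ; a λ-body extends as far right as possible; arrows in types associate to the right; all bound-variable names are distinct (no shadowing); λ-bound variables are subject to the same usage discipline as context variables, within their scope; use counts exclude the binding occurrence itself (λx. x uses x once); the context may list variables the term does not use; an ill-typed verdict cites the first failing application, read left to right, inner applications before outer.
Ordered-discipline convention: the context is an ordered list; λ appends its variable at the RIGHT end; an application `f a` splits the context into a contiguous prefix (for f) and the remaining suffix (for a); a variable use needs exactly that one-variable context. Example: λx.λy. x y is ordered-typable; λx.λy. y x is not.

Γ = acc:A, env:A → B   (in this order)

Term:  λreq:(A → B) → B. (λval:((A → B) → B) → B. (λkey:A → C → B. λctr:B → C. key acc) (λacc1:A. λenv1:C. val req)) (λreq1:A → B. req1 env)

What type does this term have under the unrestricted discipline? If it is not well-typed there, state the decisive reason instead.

not well-typed under unrestricted — not simply typable
variable uses: acc ×1; env ×1; req [bound] ×1; val [bound] ×1; key [bound] ×1; ctr [bound] ×0; acc1 [bound] ×0; env1 [bound] ×0; req1 [bound] ×1
left-to-right use order: key, acc, val, req, req1, env
typing: ill-typed: an application expects A but receives A → B
per-discipline verdicts: ordered ✗, linear ✗, affine ✗, relevant ✗, unrestricted ✗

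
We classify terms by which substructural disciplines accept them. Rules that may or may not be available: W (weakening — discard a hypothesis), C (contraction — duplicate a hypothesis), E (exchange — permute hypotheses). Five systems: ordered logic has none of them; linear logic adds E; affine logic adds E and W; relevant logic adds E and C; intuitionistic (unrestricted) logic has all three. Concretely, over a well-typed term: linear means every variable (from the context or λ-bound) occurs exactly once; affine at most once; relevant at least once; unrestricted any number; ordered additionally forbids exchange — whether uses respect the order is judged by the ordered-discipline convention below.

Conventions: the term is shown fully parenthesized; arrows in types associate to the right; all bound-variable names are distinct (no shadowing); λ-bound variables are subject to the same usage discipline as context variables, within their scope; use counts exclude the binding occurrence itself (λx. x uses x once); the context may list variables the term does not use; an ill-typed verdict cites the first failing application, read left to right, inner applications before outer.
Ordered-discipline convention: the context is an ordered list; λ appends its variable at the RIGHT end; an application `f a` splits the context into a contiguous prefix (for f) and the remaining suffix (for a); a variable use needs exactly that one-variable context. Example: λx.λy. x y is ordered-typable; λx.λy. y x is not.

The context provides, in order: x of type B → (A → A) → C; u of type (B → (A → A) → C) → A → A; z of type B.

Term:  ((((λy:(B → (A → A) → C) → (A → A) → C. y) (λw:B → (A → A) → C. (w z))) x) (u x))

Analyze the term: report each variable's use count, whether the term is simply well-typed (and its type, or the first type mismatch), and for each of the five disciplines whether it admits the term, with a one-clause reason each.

variable uses: x=2; u=1; z=1; y [bound]=1; w [bound]=1
use order (left to right): y, w, z, x, u, x
typing: well-typed at C
ordered ✗ (repeated use of x ×2)
linear ✗ (repeated use of x ×2)
affine ✗ (repeated use of x ×2)
relevant ✓ (x, u, z, y, w: all used, weakening unneeded)
unrestricted ✓ (well-typed at C; no restrictions here)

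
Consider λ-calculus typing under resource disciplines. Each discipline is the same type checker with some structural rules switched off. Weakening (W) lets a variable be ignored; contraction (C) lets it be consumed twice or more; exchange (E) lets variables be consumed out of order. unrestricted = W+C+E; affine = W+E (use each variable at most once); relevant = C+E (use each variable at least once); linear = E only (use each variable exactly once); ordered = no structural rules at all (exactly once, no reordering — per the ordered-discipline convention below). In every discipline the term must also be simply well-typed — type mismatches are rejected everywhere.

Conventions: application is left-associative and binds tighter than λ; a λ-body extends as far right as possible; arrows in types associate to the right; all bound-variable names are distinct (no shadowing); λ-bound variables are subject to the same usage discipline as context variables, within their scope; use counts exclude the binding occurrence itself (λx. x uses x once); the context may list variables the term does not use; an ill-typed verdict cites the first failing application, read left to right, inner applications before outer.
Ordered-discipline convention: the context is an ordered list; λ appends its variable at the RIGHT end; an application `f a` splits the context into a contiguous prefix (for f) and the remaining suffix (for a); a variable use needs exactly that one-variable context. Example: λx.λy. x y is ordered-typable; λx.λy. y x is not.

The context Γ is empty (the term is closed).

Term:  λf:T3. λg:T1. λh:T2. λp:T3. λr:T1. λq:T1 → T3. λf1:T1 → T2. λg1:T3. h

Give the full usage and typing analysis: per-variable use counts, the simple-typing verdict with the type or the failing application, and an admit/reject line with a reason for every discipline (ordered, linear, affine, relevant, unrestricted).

use counts: f [bound]: 0, g [bound]: 0, h [bound]: 1, p [bound]: 0, r [bound]: 0, q [bound]: 0, f1 [bound]: 0, g1 [bound]: 0
use order (left to right): h
typing: ✓ — T3 → T1 → T2 → T3 → T1 → (T1 → T3) → (T1 → T2) → T3 → T2
ordered ✗ (needs weakening: f, g, p, r, q, f1, g1 unused)
linear ✗ (needs weakening: f, g, p, r, q, f1, g1 unused)
affine ✓ (at most one use each (f, g, h, p, r, q, f1, g1))
relevant ✗ (needs weakening: f, g, p, r, q, f1, g1 unused)
unrestricted ✓ (type-checks (T3 → T1 → T2 → T3 → T1 → (T1 → T3) → (T1 → T2) → T3 → T2) and nothing is barred)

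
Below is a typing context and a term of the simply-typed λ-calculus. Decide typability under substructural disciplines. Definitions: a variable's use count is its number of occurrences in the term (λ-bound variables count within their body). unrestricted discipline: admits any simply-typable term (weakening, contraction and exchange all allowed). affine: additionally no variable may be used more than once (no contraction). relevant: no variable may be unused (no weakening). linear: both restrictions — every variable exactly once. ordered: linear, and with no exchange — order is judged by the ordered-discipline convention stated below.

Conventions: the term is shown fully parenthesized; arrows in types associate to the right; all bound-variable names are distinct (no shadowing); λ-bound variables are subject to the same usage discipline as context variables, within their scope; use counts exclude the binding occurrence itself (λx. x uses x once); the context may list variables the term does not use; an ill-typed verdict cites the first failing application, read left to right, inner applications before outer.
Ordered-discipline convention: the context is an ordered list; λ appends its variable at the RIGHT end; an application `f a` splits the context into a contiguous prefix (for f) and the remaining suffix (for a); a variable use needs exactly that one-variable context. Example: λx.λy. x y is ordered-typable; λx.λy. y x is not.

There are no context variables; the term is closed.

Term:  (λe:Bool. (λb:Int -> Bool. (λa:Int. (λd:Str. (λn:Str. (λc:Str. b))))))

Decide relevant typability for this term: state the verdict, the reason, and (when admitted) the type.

no — unused: e, a, d, n, c — weakening required
use counts: e [bound] ×0; b [bound] ×1; a [bound] ×0; d [bound] ×0; n [bound] ×0; c [bound] ×0
use order (left to right): b
typing: ✓ — Bool -> (Int -> Bool) -> Int -> Str -> Str -> Str -> Int -> Bool
all disciplines: ordered ✗, linear ✗, affine ✓, relevant ✗, unrestricted ✓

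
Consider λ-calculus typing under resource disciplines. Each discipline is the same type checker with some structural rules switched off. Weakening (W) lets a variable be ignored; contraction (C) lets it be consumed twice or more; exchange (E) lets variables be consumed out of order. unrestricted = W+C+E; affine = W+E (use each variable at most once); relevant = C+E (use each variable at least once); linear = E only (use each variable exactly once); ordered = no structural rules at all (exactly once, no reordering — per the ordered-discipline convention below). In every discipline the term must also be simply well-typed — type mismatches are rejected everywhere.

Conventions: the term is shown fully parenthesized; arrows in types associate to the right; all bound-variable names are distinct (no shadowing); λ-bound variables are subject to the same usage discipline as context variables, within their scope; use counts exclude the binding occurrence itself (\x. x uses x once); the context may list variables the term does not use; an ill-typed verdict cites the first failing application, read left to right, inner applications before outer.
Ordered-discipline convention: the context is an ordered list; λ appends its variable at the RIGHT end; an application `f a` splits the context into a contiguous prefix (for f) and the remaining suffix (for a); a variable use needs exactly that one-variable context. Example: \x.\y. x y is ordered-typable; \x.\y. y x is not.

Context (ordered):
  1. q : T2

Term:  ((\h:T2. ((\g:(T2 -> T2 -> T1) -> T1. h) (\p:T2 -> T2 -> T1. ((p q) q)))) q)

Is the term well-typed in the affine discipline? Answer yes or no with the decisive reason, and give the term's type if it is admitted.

no — repeated use of q ×3
usage: q ×3, h [bound] ×1, g [bound] ×0, p [bound] ×1
uses in reading order: h, p, q, q, q
typing: well-typed at T2
across the five disciplines: ordered ✗ · linear ✗ · affine ✗ · relevant ✗ · unrestricted ✓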